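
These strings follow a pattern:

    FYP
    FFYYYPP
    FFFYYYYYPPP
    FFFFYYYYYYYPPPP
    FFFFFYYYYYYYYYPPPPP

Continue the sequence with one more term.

FFFFFFYYYYYYYYYYYPPPPPP

The n-th term is n F's then 2n-1 Y's then n P's (n = 1, 2, …).
At n = 6 the blocks have lengths 6, 11, 6.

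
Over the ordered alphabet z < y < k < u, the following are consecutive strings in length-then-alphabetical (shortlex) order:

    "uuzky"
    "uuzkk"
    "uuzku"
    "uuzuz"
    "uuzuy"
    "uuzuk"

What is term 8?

uuyzz

Advancing 2 positions from uuzuk through uuzuk → uuzuu reaches term 8.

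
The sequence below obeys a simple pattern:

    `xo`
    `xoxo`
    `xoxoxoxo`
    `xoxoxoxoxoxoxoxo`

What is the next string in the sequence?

Every step duplicates the string.
One more doubling of xoxoxoxoxoxoxoxo gives the answer.

xoxoxoxoxoxoxoxoxoxoxoxoxoxoxoxo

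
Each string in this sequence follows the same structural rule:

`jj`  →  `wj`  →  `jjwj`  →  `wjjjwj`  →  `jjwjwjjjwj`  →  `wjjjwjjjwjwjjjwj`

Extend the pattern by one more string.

This is a Fibonacci-style word recurrence s(k) = s(k−2)·s(k−1): e.g. jj·wj = jjwj.
Continuing: jjwjwjjjwj · wjjjwjjjwjwjjjwj gives term 7.

jjwjwjjjwjwjjjwjjjwjwjjjwj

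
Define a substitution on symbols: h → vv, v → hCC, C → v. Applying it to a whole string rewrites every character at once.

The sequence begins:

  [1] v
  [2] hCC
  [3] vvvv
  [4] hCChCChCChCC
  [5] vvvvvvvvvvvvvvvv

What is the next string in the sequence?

Replace each of the 16 characters of vvvvvvvvvvvvvvvv in place — hCC hCC hCC hCC hCC hCC hCC hCC hCC hCC hCC hCC hCC hCC hCC hCC — and concatenate.

hCChCChCChCChCChCChCChCChCChCChCChCChCChCChCChCC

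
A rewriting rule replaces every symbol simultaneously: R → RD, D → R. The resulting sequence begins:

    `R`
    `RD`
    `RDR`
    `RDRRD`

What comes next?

Apply φ to RDRRD symbol by symbol: R→RD, D→R, R→RD, R→RD, D→R; joined: RD R RD RD R.

RDRRDRDR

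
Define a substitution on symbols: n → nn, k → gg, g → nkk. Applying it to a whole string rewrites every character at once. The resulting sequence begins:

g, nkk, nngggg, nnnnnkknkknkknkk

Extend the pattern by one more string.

nnnnnnnnnnggggnnggggnnggggnngggg

Applying the rule to each of the 16 symbols of nnnnnkknkknkknkk gives the pieces nn nn nn nn nn gg gg nn gg gg nn gg gg nn gg gg, which concatenate to the answer.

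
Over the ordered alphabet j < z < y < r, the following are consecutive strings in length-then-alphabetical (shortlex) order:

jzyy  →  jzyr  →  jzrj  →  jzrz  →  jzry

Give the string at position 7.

Stepping forward 2 times from jzry: jzry → jzrr, then the target.

jyjj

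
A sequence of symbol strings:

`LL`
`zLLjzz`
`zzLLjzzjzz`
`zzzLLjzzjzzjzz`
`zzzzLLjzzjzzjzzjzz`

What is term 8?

zzzzzzzLLjzzjzzjzzjzzjzzjzzjzz

s(k+1) = z·s(k)·jzz, so each term gains z as a prefix and jzz as a suffix.
From zzzzLLjzzjzzjzzjzz, 3 further steps: zzzzLLjzzjzzjzzjzz → zzzzzLLjzzjzzjzzjzzjzz → zzzzzzLLjzzjzzjzzjzzjzzjzz → (answer).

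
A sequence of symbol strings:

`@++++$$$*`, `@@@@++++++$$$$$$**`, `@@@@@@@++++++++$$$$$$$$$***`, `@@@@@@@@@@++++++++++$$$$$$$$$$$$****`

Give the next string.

Reading off run lengths: @ runs 1, 4, 7, 10; + runs 4, 6, 8, 10; $ runs 3, 6, 9, 12; * runs 1, 2, 3, 4 — each is linear in n (n = 1, 2, …).
At n = 5 the blocks have lengths 13, 12, 15, 5.

@@@@@@@@@@@@@++++++++++++$$$$$$$$$$$$$$$*****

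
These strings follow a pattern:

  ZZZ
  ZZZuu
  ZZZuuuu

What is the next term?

ZZZuuuuuu

The strings grow by a fixed suffix uu each time.
So the next term is ZZZuuuu·uu.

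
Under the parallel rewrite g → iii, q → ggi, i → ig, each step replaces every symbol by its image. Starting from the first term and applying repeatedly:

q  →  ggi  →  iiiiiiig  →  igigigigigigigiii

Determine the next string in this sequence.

igiiiigiiiigiiiigiiiigiiiigiiiigiiiigigig

Applying the rule to each of the 17 symbols of igigigigigigigiii gives the pieces ig iii ig iii ig iii ig iii ig iii ig iii ig iii ig ig ig, which concatenate to the answer.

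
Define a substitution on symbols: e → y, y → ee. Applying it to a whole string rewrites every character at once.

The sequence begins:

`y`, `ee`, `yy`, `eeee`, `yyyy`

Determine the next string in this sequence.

eeeeeeee

Rewriting each symbol of yyyy: y→ee, y→ee, y→ee, y→ee, which concatenates to ee ee ee ee.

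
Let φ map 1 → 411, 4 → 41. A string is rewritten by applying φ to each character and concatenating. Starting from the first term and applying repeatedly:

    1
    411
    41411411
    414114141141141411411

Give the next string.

Rewriting the 21 symbols of 414114141141141411411 one by one yields 41 411 41 411 411 41 411 41 411 411 41 411 411 41 411 41 411 411 41 411 411; concatenated:

4141141411411414114141141141411411414114141141141411411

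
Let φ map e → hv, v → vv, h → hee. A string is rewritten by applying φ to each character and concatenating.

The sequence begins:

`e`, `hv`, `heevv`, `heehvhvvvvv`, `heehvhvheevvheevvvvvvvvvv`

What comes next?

heehvhvheevvheevvheehvhvvvvvheehvhvvvvvvvvvvvvvvvvvvvvv

Replace each of the 25 characters of heehvhvheevvheevvvvvvvvvv in place — hee hv hv hee vv hee vv hee hv hv vv vv hee hv hv vv vv vv vv vv vv vv vv vv vv — and concatenate.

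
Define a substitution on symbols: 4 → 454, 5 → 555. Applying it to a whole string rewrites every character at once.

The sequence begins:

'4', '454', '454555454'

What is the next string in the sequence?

Rewriting each symbol of 454555454: 4→454, 5→555, 4→454, 5→555, 5→555, 5→555, 4→454, 5→555, 4→454, which concatenates to 454 555 454 555 555 555 454 555 454.

454555454555555555454555454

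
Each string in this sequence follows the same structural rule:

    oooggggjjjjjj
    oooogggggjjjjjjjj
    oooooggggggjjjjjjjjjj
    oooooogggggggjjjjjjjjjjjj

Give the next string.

Term n consists of n o's, followed by n+1 g's, followed by 2n j's, where the shown terms are n = 3, 4, 5, 6.
Setting n = 7 gives 7, 8, 14 characters in each block.

oooooooggggggggjjjjjjjjjjjjjj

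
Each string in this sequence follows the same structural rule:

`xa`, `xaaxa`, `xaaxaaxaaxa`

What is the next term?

s(k+1) = s(k)·a·s(k) — each term doubles the last with 'a' between the halves.
Doubling xaaxaaxaaxa with 'a' between the halves:

xaaxaaxaaxaaxaaxaaxaaxa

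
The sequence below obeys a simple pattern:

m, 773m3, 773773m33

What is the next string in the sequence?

Each term wraps the previous one in 773 on the left and 3 on the right.
Applying this once more to 773773m33:

773773773m333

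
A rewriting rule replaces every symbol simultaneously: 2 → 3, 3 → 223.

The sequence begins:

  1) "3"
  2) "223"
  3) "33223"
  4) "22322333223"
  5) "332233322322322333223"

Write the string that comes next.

φ(332233322322322333223) expands symbol-by-symbol to 223 223 3 3 223 223 223 3 3 223 3 3 223 3 3 223 223 223 3 3 223; joining the 21 pieces gives the next term.

2232233322322322333223332233322322322333223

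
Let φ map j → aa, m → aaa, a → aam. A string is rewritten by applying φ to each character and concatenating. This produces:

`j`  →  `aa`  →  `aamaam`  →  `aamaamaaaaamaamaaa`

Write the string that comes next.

aamaamaaaaamaamaaaaamaamaamaamaamaaaaamaamaaaaamaamaam

Applying the rule to each of the 18 symbols of aamaamaaaaamaamaaa gives the pieces aam aam aaa aam aam aaa aam aam aam aam aam aaa aam aam aaa aam aam aam, which concatenate to the answer.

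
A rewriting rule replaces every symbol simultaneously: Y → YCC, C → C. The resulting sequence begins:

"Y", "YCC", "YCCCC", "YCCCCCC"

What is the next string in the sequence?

Rewriting each symbol of YCCCCCC: Y→YCC, C→C, C→C, C→C, C→C, C→C, C→C, which concatenates to YCC C C C C C C.

YCCCCCCCC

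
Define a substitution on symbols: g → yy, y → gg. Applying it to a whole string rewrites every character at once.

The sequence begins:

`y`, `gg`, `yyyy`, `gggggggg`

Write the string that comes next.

yyyyyyyyyyyyyyyy

Rewriting each symbol of gggggggg: g→yy, g→yy, g→yy, g→yy, g→yy, g→yy, g→yy, g→yy, which concatenates to yy yy yy yy yy yy yy yy.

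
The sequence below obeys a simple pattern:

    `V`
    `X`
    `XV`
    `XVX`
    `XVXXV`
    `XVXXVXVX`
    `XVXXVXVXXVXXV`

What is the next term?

XVXXVXVXXVXXVXVXXVXVX

This is a Fibonacci-style word recurrence s(k) = s(k−1)·s(k−2): e.g. X·V = XV.
The next term joins XVXXVXVXXVXXV and XVXXVXVX.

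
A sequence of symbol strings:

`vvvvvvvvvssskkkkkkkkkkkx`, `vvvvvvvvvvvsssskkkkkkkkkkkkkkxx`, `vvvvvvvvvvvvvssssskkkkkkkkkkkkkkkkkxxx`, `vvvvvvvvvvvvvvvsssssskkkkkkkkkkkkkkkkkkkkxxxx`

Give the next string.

vvvvvvvvvvvvvvvvvssssssskkkkkkkkkkkkkkkkkkkkkkkxxxxx

The n-th term is 2n+3 v's then n s's then 3n+2 k's then n-2 x's, where the shown terms are n = 3, 4, 5, 6.
At n = 7 the blocks have lengths 17, 7, 23, 5.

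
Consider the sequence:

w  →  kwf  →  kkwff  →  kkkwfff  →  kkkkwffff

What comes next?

Every step adds k to the front and f to the end of the previous string.
Applying this once more to kkkkwffff:

kkkkkwfffff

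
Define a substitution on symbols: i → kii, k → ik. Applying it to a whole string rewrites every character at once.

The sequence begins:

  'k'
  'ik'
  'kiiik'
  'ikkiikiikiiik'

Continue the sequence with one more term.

kiiikikkiikiiikkiikiiikkiikiikiiik

Applying the rule to each of the 13 symbols of ikkiikiikiiik gives the pieces kii ik ik kii kii ik kii kii ik kii kii kii ik, which concatenate to the answer.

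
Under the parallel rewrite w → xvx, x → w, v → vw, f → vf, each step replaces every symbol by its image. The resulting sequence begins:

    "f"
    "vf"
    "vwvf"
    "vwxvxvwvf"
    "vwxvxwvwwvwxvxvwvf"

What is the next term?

Replace each of the 18 characters of vwxvxwvwwvwxvxvwvf in place — vw xvx w vw w xvx vw xvx xvx vw xvx w vw w vw xvx vw vf — and concatenate.

vwxvxwvwwxvxvwxvxxvxvwxvxwvwwvwxvxvwvf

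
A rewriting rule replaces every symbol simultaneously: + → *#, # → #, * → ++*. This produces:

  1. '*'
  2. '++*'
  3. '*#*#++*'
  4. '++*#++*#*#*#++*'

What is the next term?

Rewriting the 15 symbols of ++*#++*#*#*#++* one by one yields *# *# ++* # *# *# ++* # ++* # ++* # *# *# ++*; concatenated:

*#*#++*#*#*#++*#++*#++*#*#*#++*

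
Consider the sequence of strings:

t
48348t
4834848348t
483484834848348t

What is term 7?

The strings grow by a fixed prefix 48348 each time.
From 483484834848348t, 3 further steps: 483484834848348t → 48348483484834848348t → 4834848348483484834848348t → (answer).

483484834848348483484834848348t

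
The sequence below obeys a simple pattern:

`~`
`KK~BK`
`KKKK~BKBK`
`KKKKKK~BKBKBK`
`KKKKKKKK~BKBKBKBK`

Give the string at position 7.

Each term wraps the previous one in KK on the left and BK on the right.
From KKKKKKKK~BKBKBKBK, 2 further steps: KKKKKKKK~BKBKBKBK → KKKKKKKKKK~BKBKBKBKBK → (answer).

KKKKKKKKKKKK~BKBKBKBKBKBK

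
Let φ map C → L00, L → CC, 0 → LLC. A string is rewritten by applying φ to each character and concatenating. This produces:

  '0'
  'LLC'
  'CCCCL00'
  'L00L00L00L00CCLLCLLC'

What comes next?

Rewriting the 20 symbols of L00L00L00L00CCLLCLLC one by one yields CC LLC LLC CC LLC LLC CC LLC LLC CC LLC LLC L00 L00 CC CC L00 CC CC L00; concatenated:

CCLLCLLCCCLLCLLCCCLLCLLCCCLLCLLCL00L00CCCCL00CCCCL00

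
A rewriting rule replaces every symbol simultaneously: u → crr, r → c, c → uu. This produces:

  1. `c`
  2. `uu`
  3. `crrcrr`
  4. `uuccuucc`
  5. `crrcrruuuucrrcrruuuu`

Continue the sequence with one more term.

uuccuucccrrcrrcrrcrruuccuucccrrcrrcrrcrr

Replace each of the 20 characters of crrcrruuuucrrcrruuuu in place — uu c c uu c c crr crr crr crr uu c c uu c c crr crr crr crr — and concatenate.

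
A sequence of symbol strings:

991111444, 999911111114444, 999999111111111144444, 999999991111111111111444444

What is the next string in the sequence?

999999999911111111111111114444444

Reading off run lengths: 9 runs 2, 4, 6, 8; 1 runs 4, 7, 10, 13; 4 runs 3, 4, 5, 6 — each is linear in n (n = 1, 2, …).
At n = 5 the blocks have lengths 10, 16, 7.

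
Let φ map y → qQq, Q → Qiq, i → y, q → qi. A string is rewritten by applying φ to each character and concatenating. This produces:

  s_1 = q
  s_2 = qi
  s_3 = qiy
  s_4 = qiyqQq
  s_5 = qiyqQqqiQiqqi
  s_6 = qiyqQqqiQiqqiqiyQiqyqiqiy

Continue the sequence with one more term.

Replace each of the 25 characters of qiyqQqqiQiqqiqiyQiqyqiqiy in place — qi y qQq qi Qiq qi qi y Qiq y qi qi y qi y qQq Qiq y qi qQq qi y qi y qQq — and concatenate.

qiyqQqqiQiqqiqiyQiqyqiqiyqiyqQqQiqyqiqQqqiyqiyqQq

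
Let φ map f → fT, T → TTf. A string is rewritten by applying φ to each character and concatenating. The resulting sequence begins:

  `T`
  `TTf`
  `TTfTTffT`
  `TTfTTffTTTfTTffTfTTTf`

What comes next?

TTfTTffTTTfTTffTfTTTfTTfTTffTTTfTTffTfTTTffTTTfTTfTTffT

Replace each of the 21 characters of TTfTTffTTTfTTffTfTTTf in place — TTf TTf fT TTf TTf fT fT TTf TTf TTf fT TTf TTf fT fT TTf fT TTf TTf TTf fT — and concatenate.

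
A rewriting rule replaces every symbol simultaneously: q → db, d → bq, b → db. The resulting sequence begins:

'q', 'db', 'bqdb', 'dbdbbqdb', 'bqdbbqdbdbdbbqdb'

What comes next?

dbdbbqdbdbdbbqdbbqdbbqdbdbdbbqdb

Applying the rule to each of the 16 symbols of bqdbbqdbdbdbbqdb gives the pieces db db bq db db db bq db bq db bq db db db bq db, which concatenate to the answer.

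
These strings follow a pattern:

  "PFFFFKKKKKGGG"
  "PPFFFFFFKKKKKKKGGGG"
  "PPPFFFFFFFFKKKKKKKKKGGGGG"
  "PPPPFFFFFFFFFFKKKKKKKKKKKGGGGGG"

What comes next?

The n-th term is n-1 P's then 2n F's then 2n+1 K's then n+1 G's, where the shown terms are n = 2, 3, 4, 5.
At n = 6 the blocks have lengths 5, 12, 13, 7.

PPPPPFFFFFFFFFFFFKKKKKKKKKKKKKGGGGGGG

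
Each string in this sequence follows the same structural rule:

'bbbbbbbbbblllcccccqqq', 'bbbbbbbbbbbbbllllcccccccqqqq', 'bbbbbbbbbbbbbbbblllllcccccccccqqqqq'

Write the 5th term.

Each string has the form b^{3n+1} l^{n} c^{2n-1} q^{n}, where the shown terms are n = 3, 4, 5.
Setting n = 7 gives 22, 7, 13, 7 characters in each block.

bbbbbbbbbbbbbbbbbbbbbblllllllcccccccccccccqqqqqqq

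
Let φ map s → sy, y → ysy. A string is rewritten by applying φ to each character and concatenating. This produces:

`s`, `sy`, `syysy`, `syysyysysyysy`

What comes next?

syysyysysyysyysysyysysyysyysysyysy

Replace each of the 13 characters of syysyysysyysy in place — sy ysy ysy sy ysy ysy sy ysy sy ysy ysy sy ysy — and concatenate.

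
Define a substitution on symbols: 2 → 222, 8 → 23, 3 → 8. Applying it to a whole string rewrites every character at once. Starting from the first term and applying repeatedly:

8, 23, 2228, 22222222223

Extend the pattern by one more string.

Expanding 22222222223: 2→222, 2→222, 2→222, 2→222, 2→222, 2→222, 2→222, 2→222, 2→222, 2→222, 3→8. Concatenated: 222 222 222 222 222 222 222 222 222 222 8.

2222222222222222222222222222228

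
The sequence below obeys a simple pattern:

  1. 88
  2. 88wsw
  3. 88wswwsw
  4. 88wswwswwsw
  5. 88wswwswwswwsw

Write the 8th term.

88wswwswwswwswwswwswwsw

Every step adds wsw to the end: s(k+1) = s(k)·wsw.
From 88wswwswwswwsw, 3 further steps: 88wswwswwswwsw → 88wswwswwswwswwsw → 88wswwswwswwswwswwsw → (answer).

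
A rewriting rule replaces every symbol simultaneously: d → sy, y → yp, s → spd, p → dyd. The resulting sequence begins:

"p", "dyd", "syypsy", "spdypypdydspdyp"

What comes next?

Replace each of the 15 characters of spdypypdydspdyp in place — spd dyd sy yp dyd yp dyd sy yp sy spd dyd sy yp dyd — and concatenate.

spddydsyypdydypdydsyypsyspddydsyypdyd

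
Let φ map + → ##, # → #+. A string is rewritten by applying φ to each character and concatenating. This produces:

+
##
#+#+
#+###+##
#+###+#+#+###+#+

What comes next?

#+###+#+#+###+###+###+#+#+###+##

Replace each of the 16 characters of #+###+#+#+###+#+ in place — #+ ## #+ #+ #+ ## #+ ## #+ ## #+ #+ #+ ## #+ ## — and concatenate.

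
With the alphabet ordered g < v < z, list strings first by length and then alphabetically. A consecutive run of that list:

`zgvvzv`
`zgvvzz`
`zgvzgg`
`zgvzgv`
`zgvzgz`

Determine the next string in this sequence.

Find the rightmost character of zgvzgz below z, bump it to the next letter, and reset everything to its right to g.

zgvzvg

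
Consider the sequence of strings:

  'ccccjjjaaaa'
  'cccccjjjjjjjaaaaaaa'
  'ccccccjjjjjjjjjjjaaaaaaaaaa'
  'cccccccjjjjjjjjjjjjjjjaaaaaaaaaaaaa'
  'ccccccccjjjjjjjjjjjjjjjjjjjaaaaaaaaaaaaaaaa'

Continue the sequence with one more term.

cccccccccjjjjjjjjjjjjjjjjjjjjjjjaaaaaaaaaaaaaaaaaaa

Term n consists of n+3 c's, followed by 4n-1 j's, followed by 3n+1 a's (n = 1, 2, …).
At n = 6 the blocks have lengths 9, 23, 19.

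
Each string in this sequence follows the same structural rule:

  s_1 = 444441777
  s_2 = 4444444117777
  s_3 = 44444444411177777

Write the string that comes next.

444444444441111777777

Term n consists of 2n+1 4's, followed by n-1 1's, followed by n+1 7's, where the shown terms are n = 2, 3, 4.
For the next term, n = 5, so the run lengths are 11, 4, 6.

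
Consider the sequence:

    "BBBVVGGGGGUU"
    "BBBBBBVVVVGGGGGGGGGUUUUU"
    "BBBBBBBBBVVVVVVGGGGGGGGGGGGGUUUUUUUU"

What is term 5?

The n-th term is 3n B's then 2n V's then 4n+1 G's then 3n-1 U's (n = 1, 2, …).
At n = 5 the blocks have lengths 15, 10, 21, 14.

BBBBBBBBBBBBBBBVVVVVVVVVVGGGGGGGGGGGGGGGGGGGGGUUUUUUUUUUUUUU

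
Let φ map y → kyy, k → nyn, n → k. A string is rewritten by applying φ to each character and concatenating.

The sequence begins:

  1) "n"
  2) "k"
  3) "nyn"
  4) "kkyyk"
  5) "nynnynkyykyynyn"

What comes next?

Applying the rule to each of the 15 symbols of nynnynkyykyynyn gives the pieces k kyy k k kyy k nyn kyy kyy nyn kyy kyy k kyy k, which concatenate to the answer.

kkyykkkyyknynkyykyynynkyykyykkyyk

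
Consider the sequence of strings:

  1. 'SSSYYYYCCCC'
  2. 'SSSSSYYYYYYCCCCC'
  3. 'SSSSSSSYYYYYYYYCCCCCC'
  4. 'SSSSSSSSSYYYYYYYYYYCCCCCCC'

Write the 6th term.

SSSSSSSSSSSSSYYYYYYYYYYYYYYCCCCCCCCC

The n-th term is 2n-1 S's then 2n Y's then n+2 C's, where the shown terms are n = 2, 3, 4, 5.
For term 6, n = 7, so the run lengths are 13, 14, 9.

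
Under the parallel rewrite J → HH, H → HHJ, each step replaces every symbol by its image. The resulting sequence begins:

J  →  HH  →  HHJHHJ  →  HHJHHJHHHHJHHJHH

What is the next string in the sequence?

φ(HHJHHJHHHHJHHJHH) expands symbol-by-symbol to HHJ HHJ HH HHJ HHJ HH HHJ HHJ HHJ HHJ HH HHJ HHJ HH HHJ HHJ; joining the 16 pieces gives the next term.

HHJHHJHHHHJHHJHHHHJHHJHHJHHJHHHHJHHJHHHHJHHJ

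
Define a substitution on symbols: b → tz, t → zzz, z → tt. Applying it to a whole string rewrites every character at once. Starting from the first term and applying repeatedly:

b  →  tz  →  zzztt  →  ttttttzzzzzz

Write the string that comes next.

zzzzzzzzzzzzzzzzzztttttttttttt

Rewriting each symbol of ttttttzzzzzz: t→zzz, t→zzz, t→zzz, t→zzz, t→zzz, t→zzz, z→tt, z→tt, z→tt, z→tt, z→tt, z→tt, which concatenates to zzz zzz zzz zzz zzz zzz tt tt tt tt tt tt.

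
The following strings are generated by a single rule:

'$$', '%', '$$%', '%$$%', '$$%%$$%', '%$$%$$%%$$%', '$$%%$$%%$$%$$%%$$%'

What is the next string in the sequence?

Each term (from the third on) is the two preceding terms concatenated in order: term 3 = $$·% = $$%.
The next term joins %$$%$$%%$$% and $$%%$$%%$$%$$%%$$%.

%$$%$$%%$$%$$%%$$%%$$%$$%%$$%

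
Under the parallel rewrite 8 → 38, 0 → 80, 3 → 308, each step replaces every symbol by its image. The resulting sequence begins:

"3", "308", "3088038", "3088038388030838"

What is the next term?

Rewriting the 16 symbols of 3088038388030838 one by one yields 308 80 38 38 80 308 38 308 38 38 80 308 80 38 308 38; concatenated:

3088038388030838308383880308803830838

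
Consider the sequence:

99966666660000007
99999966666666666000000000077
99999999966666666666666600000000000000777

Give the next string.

99999999999966666666666666666660000000000000000007777

Reading off run lengths: 9 runs 3, 6, 9; 6 runs 7, 11, 15; 0 runs 6, 10, 14; 7 runs 1, 2, 3 — each is linear in n (n = 1, 2, …).
At n = 4 the blocks have lengths 12, 19, 18, 4.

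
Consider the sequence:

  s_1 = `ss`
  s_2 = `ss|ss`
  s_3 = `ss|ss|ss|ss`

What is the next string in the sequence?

s(k+1) = s(k)·|·s(k) — each term doubles the last with '|' between the halves.
Doubling ss|ss|ss|ss with '|' between the halves:

ss|ss|ss|ss|ss|ss|ss|ss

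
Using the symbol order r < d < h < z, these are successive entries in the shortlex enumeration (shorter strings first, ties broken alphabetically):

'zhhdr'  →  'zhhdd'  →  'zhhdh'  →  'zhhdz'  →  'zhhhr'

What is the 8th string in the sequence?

zhhhz

Continuing the enumeration 3 steps past zhhhr: zhhhr → zhhhd → zhhhh → (answer).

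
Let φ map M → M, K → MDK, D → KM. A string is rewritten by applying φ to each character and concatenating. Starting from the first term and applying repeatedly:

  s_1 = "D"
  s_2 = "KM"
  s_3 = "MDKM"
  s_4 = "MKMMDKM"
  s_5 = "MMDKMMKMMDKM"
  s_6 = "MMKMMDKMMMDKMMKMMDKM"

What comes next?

Rewriting the 20 symbols of MMKMMDKMMMDKMMKMMDKM one by one yields M M MDK M M KM MDK M M M KM MDK M M MDK M M KM MDK M; concatenated:

MMMDKMMKMMDKMMMKMMDKMMMDKMMKMMDKM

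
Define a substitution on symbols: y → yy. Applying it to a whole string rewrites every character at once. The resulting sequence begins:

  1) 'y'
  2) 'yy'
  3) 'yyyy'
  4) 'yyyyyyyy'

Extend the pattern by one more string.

yyyyyyyyyyyyyyyy

Expanding yyyyyyyy: y→yy, y→yy, y→yy, y→yy, y→yy, y→yy, y→yy, y→yy. Concatenated: yy yy yy yy yy yy yy yy.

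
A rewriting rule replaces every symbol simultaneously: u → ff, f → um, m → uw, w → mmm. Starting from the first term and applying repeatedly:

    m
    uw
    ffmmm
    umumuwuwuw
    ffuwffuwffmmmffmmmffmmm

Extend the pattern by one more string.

φ(ffuwffuwffmmmffmmmffmmm) expands symbol-by-symbol to um um ff mmm um um ff mmm um um uw uw uw um um uw uw uw um um uw uw uw; joining the 23 pieces gives the next term.

umumffmmmumumffmmmumumuwuwuwumumuwuwuwumumuwuwuw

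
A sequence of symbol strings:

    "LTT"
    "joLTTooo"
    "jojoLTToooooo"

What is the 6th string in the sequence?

jojojojojoLTTooooooooooooooo

Every step adds jo to the front and ooo to the end of the previous string.
From jojoLTToooooo, 3 further steps: jojoLTToooooo → jojojoLTTooooooooo → jojojojoLTToooooooooooo → (answer).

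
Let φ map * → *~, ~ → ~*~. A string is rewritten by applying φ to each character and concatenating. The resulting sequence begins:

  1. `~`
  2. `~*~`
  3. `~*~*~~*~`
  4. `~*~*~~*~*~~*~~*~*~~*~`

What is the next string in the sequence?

Rewriting the 21 symbols of ~*~*~~*~*~~*~~*~*~~*~ one by one yields ~*~ *~ ~*~ *~ ~*~ ~*~ *~ ~*~ *~ ~*~ ~*~ *~ ~*~ ~*~ *~ ~*~ *~ ~*~ ~*~ *~ ~*~; concatenated:

~*~*~~*~*~~*~~*~*~~*~*~~*~~*~*~~*~~*~*~~*~*~~*~~*~*~~*~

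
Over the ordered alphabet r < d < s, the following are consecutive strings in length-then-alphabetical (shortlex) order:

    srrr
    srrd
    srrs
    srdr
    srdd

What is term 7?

srsr

Continuing the enumeration 2 steps past srdd: srdd → srds → (answer).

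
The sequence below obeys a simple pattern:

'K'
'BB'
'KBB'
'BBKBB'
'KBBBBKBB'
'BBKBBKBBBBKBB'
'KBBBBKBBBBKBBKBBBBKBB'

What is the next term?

This is a Fibonacci-style word recurrence s(k) = s(k−2)·s(k−1): e.g. K·BB = KBB.
The next term joins BBKBBKBBBBKBB and KBBBBKBBBBKBBKBBBBKBB.

BBKBBKBBBBKBBKBBBBKBBBBKBBKBBBBKBB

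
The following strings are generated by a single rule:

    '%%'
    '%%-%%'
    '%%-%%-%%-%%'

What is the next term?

Every step duplicates the string with '-' between the halves.
Doubling %%-%%-%%-%% with '-' between the halves:

%%-%%-%%-%%-%%-%%-%%-%%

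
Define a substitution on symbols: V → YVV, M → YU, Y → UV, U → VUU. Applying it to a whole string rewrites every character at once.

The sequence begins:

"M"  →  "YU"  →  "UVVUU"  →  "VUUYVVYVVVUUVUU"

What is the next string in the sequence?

Rewriting the 15 symbols of VUUYVVYVVVUUVUU one by one yields YVV VUU VUU UV YVV YVV UV YVV YVV YVV VUU VUU YVV VUU VUU; concatenated:

YVVVUUVUUUVYVVYVVUVYVVYVVYVVVUUVUUYVVVUUVUU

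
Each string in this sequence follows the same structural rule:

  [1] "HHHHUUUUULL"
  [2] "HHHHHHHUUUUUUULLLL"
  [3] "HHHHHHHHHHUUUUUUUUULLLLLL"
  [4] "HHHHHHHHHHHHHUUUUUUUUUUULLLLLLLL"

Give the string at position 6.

Term n consists of 3n+1 H's, followed by 2n+3 U's, followed by 2n L's (n = 1, 2, …).
Setting n = 6 gives 19, 15, 12 characters in each block.

HHHHHHHHHHHHHHHHHHHUUUUUUUUUUUUUUULLLLLLLLLLLL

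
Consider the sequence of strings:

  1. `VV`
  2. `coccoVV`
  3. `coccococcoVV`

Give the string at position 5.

The strings grow by a fixed prefix cocco each time.
From coccococcoVV, 2 further steps: coccococcoVV → coccococcococcoVV → (answer).

coccococcococcococcoVV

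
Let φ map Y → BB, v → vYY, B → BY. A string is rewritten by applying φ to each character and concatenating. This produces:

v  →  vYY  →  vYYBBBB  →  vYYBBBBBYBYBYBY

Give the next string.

Rewriting the 15 symbols of vYYBBBBBYBYBYBY one by one yields vYY BB BB BY BY BY BY BY BB BY BB BY BB BY BB; concatenated:

vYYBBBBBYBYBYBYBYBBBYBBBYBBBYBB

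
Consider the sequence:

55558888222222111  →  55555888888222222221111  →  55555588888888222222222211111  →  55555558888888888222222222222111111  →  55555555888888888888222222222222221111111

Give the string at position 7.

Each string has the form 5^{n+2} 8^{2n} 2^{2n+2} 1^{n+1}, where the shown terms are n = 2, 3, 4, 5, 6.
For term 7, n = 8, so the run lengths are 10, 16, 18, 9.

55555555558888888888888888222222222222222222111111111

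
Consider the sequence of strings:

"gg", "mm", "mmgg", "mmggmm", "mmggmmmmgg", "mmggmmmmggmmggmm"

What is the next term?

This is a Fibonacci-style word recurrence s(k) = s(k−1)·s(k−2): e.g. mm·gg = mmgg.
Continuing: mmggmmmmggmmggmm · mmggmmmmgg gives term 7.

mmggmmmmggmmggmmmmggmmmmgg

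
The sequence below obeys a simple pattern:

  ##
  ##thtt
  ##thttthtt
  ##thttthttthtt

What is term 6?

##thttthttthttthttthtt

Each term is the previous one with thtt appended.
From ##thttthttthtt, 2 further steps: ##thttthttthtt → ##thttthttthttthtt → (answer).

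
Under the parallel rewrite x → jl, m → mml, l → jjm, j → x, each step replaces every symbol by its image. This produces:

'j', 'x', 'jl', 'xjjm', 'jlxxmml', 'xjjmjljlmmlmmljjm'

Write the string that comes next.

φ(xjjmjljlmmlmmljjm) expands symbol-by-symbol to jl x x mml x jjm x jjm mml mml jjm mml mml jjm x x mml; joining the 17 pieces gives the next term.

jlxxmmlxjjmxjjmmmlmmljjmmmlmmljjmxxmml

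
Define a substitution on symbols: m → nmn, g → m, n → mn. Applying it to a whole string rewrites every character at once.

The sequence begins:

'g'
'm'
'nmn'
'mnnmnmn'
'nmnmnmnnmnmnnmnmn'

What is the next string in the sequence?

mnnmnmnnmnmnnmnmnmnnmnmnnmnmnmnnmnmnnmnmn

φ(nmnmnmnnmnmnnmnmn) expands symbol-by-symbol to mn nmn mn nmn mn nmn mn mn nmn mn nmn mn mn nmn mn nmn mn; joining the 17 pieces gives the next term.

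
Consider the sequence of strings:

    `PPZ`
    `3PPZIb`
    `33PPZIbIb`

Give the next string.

Each term wraps the previous one in 3 on the left and Ib on the right.
So the next term is 3·33PPZIbIb·Ib.

333PPZIbIbIb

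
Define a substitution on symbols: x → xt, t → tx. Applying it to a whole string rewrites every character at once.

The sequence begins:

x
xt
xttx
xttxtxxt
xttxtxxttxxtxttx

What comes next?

xttxtxxttxxtxttxtxxtxttxxttxtxxt

Applying the rule to each of the 16 symbols of xttxtxxttxxtxttx gives the pieces xt tx tx xt tx xt xt tx tx xt xt tx xt tx tx xt, which concatenate to the answer.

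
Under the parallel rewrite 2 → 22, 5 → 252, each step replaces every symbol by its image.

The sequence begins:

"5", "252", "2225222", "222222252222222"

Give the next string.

φ(222222252222222) expands symbol-by-symbol to 22 22 22 22 22 22 22 252 22 22 22 22 22 22 22; joining the 15 pieces gives the next term.

2222222222222225222222222222222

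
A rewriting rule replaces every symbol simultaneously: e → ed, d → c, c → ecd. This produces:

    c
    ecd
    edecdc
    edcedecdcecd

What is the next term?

Apply φ to edcedecdcecd symbol by symbol: e→ed, d→c, c→ecd, e→ed, d→c, e→ed, c→ecd, d→c, c→ecd, e→ed, c→ecd, d→c; joined: ed c ecd ed c ed ecd c ecd ed ecd c.

edcecdedcedecdcecdedecdc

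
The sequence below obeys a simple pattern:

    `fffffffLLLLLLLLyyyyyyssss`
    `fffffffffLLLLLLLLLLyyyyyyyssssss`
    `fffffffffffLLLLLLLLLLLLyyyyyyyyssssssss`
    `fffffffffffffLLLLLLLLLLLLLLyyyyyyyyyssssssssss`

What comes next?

Reading off run lengths: f runs 7, 9, 11, 13; L runs 8, 10, 12, 14; y runs 6, 7, 8, 9; s runs 4, 6, 8, 10 — each is linear in n, where the shown terms are n = 3, 4, 5, 6.
For the next term, n = 7, so the run lengths are 15, 16, 10, 12.

fffffffffffffffLLLLLLLLLLLLLLLLyyyyyyyyyyssssssssssss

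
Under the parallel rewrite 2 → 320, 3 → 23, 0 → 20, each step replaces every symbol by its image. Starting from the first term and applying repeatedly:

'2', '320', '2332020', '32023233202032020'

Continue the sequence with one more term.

Rewriting the 17 symbols of 32023233202032020 one by one yields 23 320 20 320 23 320 23 23 320 20 320 20 23 320 20 320 20; concatenated:

23320203202332023233202032020233202032020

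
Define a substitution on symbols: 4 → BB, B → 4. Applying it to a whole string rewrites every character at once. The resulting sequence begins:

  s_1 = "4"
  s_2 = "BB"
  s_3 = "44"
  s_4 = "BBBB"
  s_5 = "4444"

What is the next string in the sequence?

BBBBBBBB

Rewriting each symbol of 4444: 4→BB, 4→BB, 4→BB, 4→BB, which concatenates to BB BB BB BB.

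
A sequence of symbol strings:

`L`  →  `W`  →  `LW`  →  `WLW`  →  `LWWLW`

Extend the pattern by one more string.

Each term (from the third on) is the two preceding terms concatenated in order: term 3 = L·W = LW.
The next term joins WLW and LWWLW.

WLWLWWLW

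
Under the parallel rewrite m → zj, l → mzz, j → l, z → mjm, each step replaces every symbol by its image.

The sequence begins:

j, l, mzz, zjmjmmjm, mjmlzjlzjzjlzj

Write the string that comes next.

zjlzjmzzmjmlmzzmjmlmjmlmzzmjml

Replace each of the 14 characters of mjmlzjlzjzjlzj in place — zj l zj mzz mjm l mzz mjm l mjm l mzz mjm l — and concatenate.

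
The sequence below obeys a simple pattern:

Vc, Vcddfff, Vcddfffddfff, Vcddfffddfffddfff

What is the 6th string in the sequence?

Vcddfffddfffddfffddfffddfff

The strings grow by a fixed suffix ddfff each time.
From Vcddfffddfffddfff, 2 further steps: Vcddfffddfffddfff → Vcddfffddfffddfffddfff → (answer).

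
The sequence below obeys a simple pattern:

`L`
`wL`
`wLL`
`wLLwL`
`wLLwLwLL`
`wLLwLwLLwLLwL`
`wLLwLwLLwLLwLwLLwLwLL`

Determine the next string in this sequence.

This is a Fibonacci-style word recurrence s(k) = s(k−1)·s(k−2): e.g. wL·L = wLL.
The next term joins wLLwLwLLwLLwLwLLwLwLL and wLLwLwLLwLLwL.

wLLwLwLLwLLwLwLLwLwLLwLLwLwLLwLLwL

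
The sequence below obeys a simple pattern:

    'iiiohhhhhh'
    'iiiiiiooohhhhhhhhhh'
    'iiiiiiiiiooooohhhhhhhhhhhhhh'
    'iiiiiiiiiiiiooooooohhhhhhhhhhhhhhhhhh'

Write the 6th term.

Term n consists of 3n i's, followed by 2n-1 o's, followed by 4n+2 h's (n = 1, 2, …).
At n = 6 the blocks have lengths 18, 11, 26.

iiiiiiiiiiiiiiiiiiooooooooooohhhhhhhhhhhhhhhhhhhhhhhhhh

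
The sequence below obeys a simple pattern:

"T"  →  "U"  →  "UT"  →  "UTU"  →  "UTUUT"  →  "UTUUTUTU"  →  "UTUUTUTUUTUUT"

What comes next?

Each term (from the third on) is the previous term followed by the one before it: term 3 = U·T = UT.
The next term joins UTUUTUTUUTUUT and UTUUTUTU.

UTUUTUTUUTUUTUTUUTUTU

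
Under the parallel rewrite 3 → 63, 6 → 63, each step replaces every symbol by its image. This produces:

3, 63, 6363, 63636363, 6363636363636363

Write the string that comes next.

63636363636363636363636363636363

Replace each of the 16 characters of 6363636363636363 in place — 63 63 63 63 63 63 63 63 63 63 63 63 63 63 63 63 — and concatenate.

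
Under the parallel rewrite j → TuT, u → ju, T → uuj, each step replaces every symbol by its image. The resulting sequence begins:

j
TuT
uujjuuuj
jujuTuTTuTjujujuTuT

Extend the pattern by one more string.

Rewriting the 19 symbols of jujuTuTTuTjujujuTuT one by one yields TuT ju TuT ju uuj ju uuj uuj ju uuj TuT ju TuT ju TuT ju uuj ju uuj; concatenated:

TuTjuTuTjuuujjuuujuujjuuujTuTjuTuTjuTuTjuuujjuuuj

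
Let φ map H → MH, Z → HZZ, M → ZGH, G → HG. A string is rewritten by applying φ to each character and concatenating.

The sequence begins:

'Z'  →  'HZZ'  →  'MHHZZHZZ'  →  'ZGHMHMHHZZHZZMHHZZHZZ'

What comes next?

HZZHGMHZGHMHZGHMHMHHZZHZZMHHZZHZZZGHMHMHHZZHZZMHHZZHZZ

Applying the rule to each of the 21 symbols of ZGHMHMHHZZHZZMHHZZHZZ gives the pieces HZZ HG MH ZGH MH ZGH MH MH HZZ HZZ MH HZZ HZZ ZGH MH MH HZZ HZZ MH HZZ HZZ, which concatenate to the answer.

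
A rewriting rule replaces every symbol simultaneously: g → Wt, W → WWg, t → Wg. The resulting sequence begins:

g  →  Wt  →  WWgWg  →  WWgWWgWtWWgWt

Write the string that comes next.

Applying the rule to each of the 13 symbols of WWgWWgWtWWgWt gives the pieces WWg WWg Wt WWg WWg Wt WWg Wg WWg WWg Wt WWg Wg, which concatenate to the answer.

WWgWWgWtWWgWWgWtWWgWgWWgWWgWtWWgWg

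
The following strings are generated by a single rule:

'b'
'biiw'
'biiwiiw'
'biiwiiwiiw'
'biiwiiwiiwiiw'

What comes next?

Each term is the previous one with iiw appended.
Applying this once more to biiwiiwiiwiiw:

biiwiiwiiwiiwiiw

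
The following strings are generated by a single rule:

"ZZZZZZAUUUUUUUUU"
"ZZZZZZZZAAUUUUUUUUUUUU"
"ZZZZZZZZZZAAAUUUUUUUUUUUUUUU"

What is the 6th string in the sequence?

Reading off run lengths: Z runs 6, 8, 10; A runs 1, 2, 3; U runs 9, 12, 15 — each is linear in n, where the shown terms are n = 3, 4, 5.
For term 6, n = 8, so the run lengths are 16, 6, 24.

ZZZZZZZZZZZZZZZZAAAAAAUUUUUUUUUUUUUUUUUUUUUUUU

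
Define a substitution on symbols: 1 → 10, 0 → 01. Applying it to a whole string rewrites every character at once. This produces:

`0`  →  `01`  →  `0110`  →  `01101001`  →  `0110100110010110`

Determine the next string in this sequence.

Rewriting the 16 symbols of 0110100110010110 one by one yields 01 10 10 01 10 01 01 10 10 01 01 10 01 10 10 01; concatenated:

01101001100101101001011001101001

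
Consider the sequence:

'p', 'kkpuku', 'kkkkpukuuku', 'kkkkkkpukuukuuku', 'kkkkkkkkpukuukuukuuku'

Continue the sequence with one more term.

Every step adds kk to the front and uku to the end of the previous string.
One more step from kkkkkkkkpukuukuukuuku gives the answer.

kkkkkkkkkkpukuukuukuukuuku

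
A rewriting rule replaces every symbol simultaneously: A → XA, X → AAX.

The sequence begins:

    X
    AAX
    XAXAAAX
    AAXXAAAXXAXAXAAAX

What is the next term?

Replace each of the 17 characters of AAXXAAAXXAXAXAAAX in place — XA XA AAX AAX XA XA XA AAX AAX XA AAX XA AAX XA XA XA AAX — and concatenate.

XAXAAAXAAXXAXAXAAAXAAXXAAAXXAAAXXAXAXAAAX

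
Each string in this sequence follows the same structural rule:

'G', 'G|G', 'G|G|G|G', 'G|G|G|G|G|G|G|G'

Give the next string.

Each string is two copies of the previous one joined by '|'.
Doubling G|G|G|G|G|G|G|G with '|' between the halves:

G|G|G|G|G|G|G|G|G|G|G|G|G|G|G|G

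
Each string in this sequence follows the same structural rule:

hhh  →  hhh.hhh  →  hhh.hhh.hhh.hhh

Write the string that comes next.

s(k+1) = s(k)·.·s(k) — each term doubles the last with '.' between the halves.
Doubling hhh.hhh.hhh.hhh with '.' between the halves:

hhh.hhh.hhh.hhh.hhh.hhh.hhh.hhh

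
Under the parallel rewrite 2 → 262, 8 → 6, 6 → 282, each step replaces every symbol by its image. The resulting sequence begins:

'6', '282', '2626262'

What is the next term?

262282262282262282262

Expanding 2626262: 2→262, 6→282, 2→262, 6→282, 2→262, 6→282, 2→262. Concatenated: 262 282 262 282 262 282 262.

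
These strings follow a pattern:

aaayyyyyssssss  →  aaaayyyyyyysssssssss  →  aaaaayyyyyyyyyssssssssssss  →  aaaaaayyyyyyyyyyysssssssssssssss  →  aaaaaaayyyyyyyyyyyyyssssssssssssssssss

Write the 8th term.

aaaaaaaaaayyyyyyyyyyyyyyyyyyysssssssssssssssssssssssssss

The n-th term is n+1 a's then 2n+1 y's then 3n s's, where the shown terms are n = 2, 3, 4, 5, 6.
For term 8, n = 9, so the run lengths are 10, 19, 27.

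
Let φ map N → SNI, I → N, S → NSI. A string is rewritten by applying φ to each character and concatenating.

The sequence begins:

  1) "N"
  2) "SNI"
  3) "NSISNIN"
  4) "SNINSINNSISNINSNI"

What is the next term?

NSISNINSNINSINSNISNINSINNSISNINSNINSISNIN

Replace each of the 17 characters of SNINSINNSISNINSNI in place — NSI SNI N SNI NSI N SNI SNI NSI N NSI SNI N SNI NSI SNI N — and concatenate.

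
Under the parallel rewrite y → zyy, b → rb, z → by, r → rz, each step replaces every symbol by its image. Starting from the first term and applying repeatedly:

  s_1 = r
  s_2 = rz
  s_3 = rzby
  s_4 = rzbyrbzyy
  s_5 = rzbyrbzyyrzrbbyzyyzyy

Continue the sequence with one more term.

Replace each of the 21 characters of rzbyrbzyyrzrbbyzyyzyy in place — rz by rb zyy rz rb by zyy zyy rz by rz rb rb zyy by zyy zyy by zyy zyy — and concatenate.

rzbyrbzyyrzrbbyzyyzyyrzbyrzrbrbzyybyzyyzyybyzyyzyy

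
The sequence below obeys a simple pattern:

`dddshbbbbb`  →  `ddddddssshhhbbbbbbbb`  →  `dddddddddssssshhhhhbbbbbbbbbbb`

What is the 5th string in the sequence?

dddddddddddddddssssssssshhhhhhhhhbbbbbbbbbbbbbbbbb

The n-th term is 3n d's then 2n-1 s's then 2n-1 h's then 3n+2 b's (n = 1, 2, …).
Setting n = 5 gives 15, 9, 9, 17 characters in each block.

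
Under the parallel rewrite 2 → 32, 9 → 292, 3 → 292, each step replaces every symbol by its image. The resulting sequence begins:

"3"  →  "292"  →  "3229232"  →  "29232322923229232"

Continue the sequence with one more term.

Rewriting the 17 symbols of 29232322923229232 one by one yields 32 292 32 292 32 292 32 32 292 32 292 32 32 292 32 292 32; concatenated:

32292322923229232322923229232322923229232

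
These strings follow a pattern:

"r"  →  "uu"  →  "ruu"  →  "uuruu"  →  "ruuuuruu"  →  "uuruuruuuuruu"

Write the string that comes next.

ruuuuruuuuruuruuuuruu

This is a Fibonacci-style word recurrence s(k) = s(k−2)·s(k−1): e.g. r·uu = ruu.
Continuing: ruuuuruu · uuruuruuuuruu gives term 7.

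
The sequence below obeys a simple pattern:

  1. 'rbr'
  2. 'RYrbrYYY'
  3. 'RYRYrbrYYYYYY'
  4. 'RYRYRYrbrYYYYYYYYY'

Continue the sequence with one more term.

Every step adds RY to the front and YYY to the end of the previous string.
So the next term is RY·RYRYRYrbrYYYYYYYYY·YYY.

RYRYRYRYrbrYYYYYYYYYYYY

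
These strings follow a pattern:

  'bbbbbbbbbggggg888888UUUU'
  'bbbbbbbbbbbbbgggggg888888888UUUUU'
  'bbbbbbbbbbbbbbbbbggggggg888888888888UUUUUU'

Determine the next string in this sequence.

bbbbbbbbbbbbbbbbbbbbbgggggggg888888888888888UUUUUUU

Reading off run lengths: b runs 9, 13, 17; g runs 5, 6, 7; 8 runs 6, 9, 12; U runs 4, 5, 6 — each is linear in n, where the shown terms are n = 2, 3, 4.
At n = 5 the blocks have lengths 21, 8, 15, 7.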